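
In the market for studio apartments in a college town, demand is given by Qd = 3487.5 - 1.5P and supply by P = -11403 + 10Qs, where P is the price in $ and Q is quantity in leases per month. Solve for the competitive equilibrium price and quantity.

Solving each curve for Q: Qs = 1140.3 + 0.1P.
At equilibrium Qd = Qs, so 3487.5 - 1.5P = 1140.3 + 0.1P; collecting terms, 2347.2 = 1.6P and P* = 1467.
Plugging P* into demand: Q* = 3487.5 - 1.5(1467) = 1287.

P* = 1467, Q* = 1287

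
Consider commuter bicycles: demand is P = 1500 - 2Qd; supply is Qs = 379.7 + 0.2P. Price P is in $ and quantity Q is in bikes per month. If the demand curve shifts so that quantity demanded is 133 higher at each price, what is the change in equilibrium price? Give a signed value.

ΔP = 190

Solving each curve for Q: Qd = 750 - 0.5P.
The market clears where 750 - 0.5P = 379.7 + 0.2P. Rearranging, 0.7P = 370.3, hence P* = 529.
Then Q* = 750 - 0.5(529) = 485.5.
After the shift, demand is Qd = 883 - 0.5P.
Re-solving, 0.7P = 503.3 gives P = 719 and Q = 523.5.
ΔP = 719 - 529 = 190.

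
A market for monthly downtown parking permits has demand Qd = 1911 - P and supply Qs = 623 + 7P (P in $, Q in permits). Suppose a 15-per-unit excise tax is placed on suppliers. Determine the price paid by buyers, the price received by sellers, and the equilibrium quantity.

P_b = 174.125, P_s = 159.125, Q = 1736.875

Suppliers keep P_s = P_b - 15 per unit, so supply in terms of the buyer price is Qs = 518 + 7P_b.
Set Qd = Qs: 1911 - P_b = 518 + 7P_b, so 1393 = 8P_b and P_b = 174.125.
So P_s = 159.125 and the quantity traded is Q = 1911 - 174.125 = 1736.875.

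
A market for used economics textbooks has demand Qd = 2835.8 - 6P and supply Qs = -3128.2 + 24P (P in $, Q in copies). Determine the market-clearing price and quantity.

At equilibrium Qd = Qs, so 2835.8 - 6P = -3128.2 + 24P; collecting terms, 5964 = 30P and P* = 198.8.
Plugging P* into demand: Q* = 2835.8 - 6(198.8) = 1643.

P* = 198.8, Q* = 1643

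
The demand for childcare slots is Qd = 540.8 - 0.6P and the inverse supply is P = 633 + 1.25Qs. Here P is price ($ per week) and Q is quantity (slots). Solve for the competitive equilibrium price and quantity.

Solving each curve for Q: Qs = -506.4 + 0.8P.
Equating demand and supply, 540.8 - 0.6P = -506.4 + 0.8P gives 1.4P = 1047.2, so P* = 748.
Plugging P* into demand: Q* = 540.8 - 0.6(748) = 92.

P* = 748, Q* = 92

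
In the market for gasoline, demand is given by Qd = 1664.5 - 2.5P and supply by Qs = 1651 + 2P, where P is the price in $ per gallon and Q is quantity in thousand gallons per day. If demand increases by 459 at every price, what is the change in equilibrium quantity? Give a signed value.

ΔQ = 204

Set Qd = Qs: 1664.5 - 2.5P = 1651 + 2P, so 13.5 = 4.5P and P* = 3.
Plugging P* into demand: Q* = 1664.5 - 2.5(3) = 1657.
After the shift, demand is Qd = 2123.5 - 2.5P.
New equilibrium: 472.5 = 4.5P, so P = 105 and Q = 1861.
ΔQ = 1861 - 1657 = 204.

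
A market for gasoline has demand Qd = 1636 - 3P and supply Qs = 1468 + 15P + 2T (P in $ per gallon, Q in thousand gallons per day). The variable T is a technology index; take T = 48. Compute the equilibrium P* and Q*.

P* = 4, Q* = 1624

With T = 48, supply is Qs = 1564 + 15P.
The market clears where 1636 - 3P = 1564 + 15P. Rearranging, 18P = 72, hence P* = 4.
Plugging P* into demand: Q* = 1636 - 3(4) = 1624.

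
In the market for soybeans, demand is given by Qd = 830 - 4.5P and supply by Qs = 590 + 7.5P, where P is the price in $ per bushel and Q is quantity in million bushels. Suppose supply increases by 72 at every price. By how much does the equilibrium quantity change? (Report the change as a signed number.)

ΔQ = 27

At equilibrium Qd = Qs, so 830 - 4.5P = 590 + 7.5P; collecting terms, 240 = 12P and P* = 20.
Plugging P* into demand: Q* = 830 - 4.5(20) = 740.
After the shift, supply is Qs = 662 + 7.5P.
New equilibrium: 168 = 12P, so P = 14 and Q = 767.
ΔQ = 767 - 740 = 27.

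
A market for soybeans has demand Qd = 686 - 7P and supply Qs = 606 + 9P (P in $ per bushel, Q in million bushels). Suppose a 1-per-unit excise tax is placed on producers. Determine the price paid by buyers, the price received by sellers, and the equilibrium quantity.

P_b = 5.5625, P_s = 4.5625, Q = 647.0625

Producers keep P_s = P_b - 1 per unit, so supply in terms of the buyer price is Qs = 597 + 9P_b.
Market clearing requires 686 - 7P_b = 597 + 9P_b; hence 89 = 16P_b and P_b = 5.5625.
Then P_s = 5.5625 - 1 = 4.5625 and Q = 686 - 7(5.5625) = 647.0625.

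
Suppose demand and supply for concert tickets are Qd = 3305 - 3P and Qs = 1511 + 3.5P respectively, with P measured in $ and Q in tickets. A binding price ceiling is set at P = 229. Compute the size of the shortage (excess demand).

With P fixed at 229, quantity demanded is 2618 and quantity supplied is 2312.5.
Shortage = Qd - Qs = 2618 - 2312.5 = 305.5.

Shortage = 305.5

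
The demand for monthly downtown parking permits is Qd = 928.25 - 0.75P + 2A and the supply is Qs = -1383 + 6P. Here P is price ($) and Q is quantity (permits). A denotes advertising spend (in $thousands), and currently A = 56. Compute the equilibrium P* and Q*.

With A = 56, demand is Qd = 1040.25 - 0.75P.
At equilibrium Qd = Qs, so 1040.25 - 0.75P = -1383 + 6P; collecting terms, 2423.25 = 6.75P and P* = 359.
From the demand curve, Q* = 1040.25 - 0.75(359) = 771.

P* = 359, Q* = 771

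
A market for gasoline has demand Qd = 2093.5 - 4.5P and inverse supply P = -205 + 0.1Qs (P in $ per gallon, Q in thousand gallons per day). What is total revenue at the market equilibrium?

Inverting to quantity form: Qs = 2050 + 10P.
Set Qd = Qs: 2093.5 - 4.5P = 2050 + 10P, so 43.5 = 14.5P and P* = 3.
From the demand curve, Q* = 2093.5 - 4.5(3) = 2080.
Total revenue = P* × Q* = 3 × 2080 = 6240.

Total revenue = 6240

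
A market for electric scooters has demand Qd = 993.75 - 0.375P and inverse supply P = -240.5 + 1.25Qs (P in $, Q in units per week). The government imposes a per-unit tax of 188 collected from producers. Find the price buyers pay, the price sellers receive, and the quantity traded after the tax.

P_b = 810, P_s = 622, Q = 690

Rewriting in direct form: Qs = 192.4 + 0.8P.
With a tax of 188 on producers, they supply based on the net price P_s = P_b - 188, so Qs = 42 + 0.8P_b.
Market clearing requires 993.75 - 0.375P_b = 42 + 0.8P_b; hence 951.75 = 1.175P_b and P_b = 810.
Then P_s = 810 - 188 = 622 and Q = 993.75 - 0.375(810) = 690.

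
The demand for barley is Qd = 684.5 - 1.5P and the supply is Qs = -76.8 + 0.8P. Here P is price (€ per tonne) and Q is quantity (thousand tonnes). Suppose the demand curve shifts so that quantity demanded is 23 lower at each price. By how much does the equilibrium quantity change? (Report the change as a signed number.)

ΔQ = -8

The market clears where 684.5 - 1.5P = -76.8 + 0.8P. Rearranging, 2.3P = 761.3, hence P* = 331.
Plugging P* into demand: Q* = 684.5 - 1.5(331) = 188.
After the shift, demand is Qd = 661.5 - 1.5P.
New equilibrium: 738.3 = 2.3P, so P = 321 and Q = 180.
ΔQ = 180 - 188 = -8.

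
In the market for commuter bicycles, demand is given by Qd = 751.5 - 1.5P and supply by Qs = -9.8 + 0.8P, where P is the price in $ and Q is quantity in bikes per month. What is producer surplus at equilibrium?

Producer surplus = 40640.625

At equilibrium Qd = Qs, so 751.5 - 1.5P = -9.8 + 0.8P; collecting terms, 761.3 = 2.3P and P* = 331.
Plugging P* into demand: Q* = 751.5 - 1.5(331) = 255.
Supply choke price (Qs = 0): P = 12.25. Producer surplus = ½ × (331 - 12.25) × 255 = 40640.625.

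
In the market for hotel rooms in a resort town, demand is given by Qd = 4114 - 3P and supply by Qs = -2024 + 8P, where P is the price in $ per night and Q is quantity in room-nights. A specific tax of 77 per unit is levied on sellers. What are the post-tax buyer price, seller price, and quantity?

Sellers keep P_s = P_b - 77 per unit, so supply in terms of the buyer price is Qs = -2640 + 8P_b.
Equate demand and the shifted supply: 4114 - 3P_b = -2640 + 8P_b, giving 11P_b = 6754, so P_b = 614.
So P_s = 537 and the quantity traded is Q = 4114 - 3(614) = 2272.

P_b = 614, P_s = 537, Q = 2272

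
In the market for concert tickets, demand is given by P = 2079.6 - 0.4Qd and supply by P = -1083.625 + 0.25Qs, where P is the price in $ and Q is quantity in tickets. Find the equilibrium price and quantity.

P* = 133, Q* = 4866.5

In direct form, Qd = 5199 - 2.5P and Qs = 4334.5 + 4P.
Equating demand and supply, 5199 - 2.5P = 4334.5 + 4P gives 6.5P = 864.5, so P* = 133.
Then Q* = 5199 - 2.5(133) = 4866.5.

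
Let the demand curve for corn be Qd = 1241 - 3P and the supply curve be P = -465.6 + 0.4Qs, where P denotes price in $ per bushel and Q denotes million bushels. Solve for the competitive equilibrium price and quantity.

Rewriting in direct form: Qs = 1164 + 2.5P.
The market clears where 1241 - 3P = 1164 + 2.5P. Rearranging, 5.5P = 77, hence P* = 14.
Plugging P* into demand: Q* = 1241 - 3(14) = 1199.

P* = 14, Q* = 1199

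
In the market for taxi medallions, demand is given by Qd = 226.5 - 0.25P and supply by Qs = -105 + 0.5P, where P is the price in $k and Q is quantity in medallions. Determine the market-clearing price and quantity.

P* = 442, Q* = 116

At equilibrium Qd = Qs, so 226.5 - 0.25P = -105 + 0.5P; collecting terms, 331.5 = 0.75P and P* = 442.
Plugging P* into demand: Q* = 226.5 - 0.25(442) = 116.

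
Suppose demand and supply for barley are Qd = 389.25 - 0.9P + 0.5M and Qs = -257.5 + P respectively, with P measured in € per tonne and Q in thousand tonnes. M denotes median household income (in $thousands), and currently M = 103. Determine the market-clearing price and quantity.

P* = 367.5, Q* = 110

With M = 103, demand is Qd = 440.75 - 0.9P.
Set Qd = Qs: 440.75 - 0.9P = -257.5 + P, so 698.25 = 1.9P and P* = 367.5.
Substitute back: Q* = 440.75 - 0.9(367.5) = 110.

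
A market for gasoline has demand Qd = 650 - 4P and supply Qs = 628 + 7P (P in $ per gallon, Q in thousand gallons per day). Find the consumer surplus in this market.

Set Qd = Qs: 650 - 4P = 628 + 7P, so 22 = 11P and P* = 2.
Plugging P* into demand: Q* = 650 - 4(2) = 642.
Demand choke price (Qd = 0): P = 650/4 = 162.5. Consumer surplus = ½ × (162.5 - 2) × 642 = 51520.5.

Consumer surplus = 51520.5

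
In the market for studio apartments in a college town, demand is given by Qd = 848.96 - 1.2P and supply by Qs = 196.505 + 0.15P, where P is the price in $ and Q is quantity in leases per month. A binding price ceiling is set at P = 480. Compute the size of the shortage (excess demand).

Shortage = 4.455

With P fixed at 480, quantity demanded is 272.96 and quantity supplied is 268.505.
Shortage = Qd - Qs = 272.96 - 268.505 = 4.455.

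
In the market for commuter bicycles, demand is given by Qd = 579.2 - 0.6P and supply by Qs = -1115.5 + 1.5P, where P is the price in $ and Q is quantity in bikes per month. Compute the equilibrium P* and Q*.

P* = 807, Q* = 95

Set Qd = Qs: 579.2 - 0.6P = -1115.5 + 1.5P, so 1694.7 = 2.1P and P* = 807.
Plugging P* into demand: Q* = 579.2 - 0.6(807) = 95.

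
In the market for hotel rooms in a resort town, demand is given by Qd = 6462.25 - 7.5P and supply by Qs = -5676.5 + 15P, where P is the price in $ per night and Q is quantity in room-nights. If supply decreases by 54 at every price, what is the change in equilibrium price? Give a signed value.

ΔP = 2.4

At equilibrium Qd = Qs, so 6462.25 - 7.5P = -5676.5 + 15P; collecting terms, 12138.75 = 22.5P and P* = 539.5.
From the demand curve, Q* = 6462.25 - 7.5(539.5) = 2416.
After the shift, supply is Qs = -5730.5 + 15P.
Re-solving, 22.5P = 12192.75 gives P = 541.9 and Q = 2398.
ΔP = 541.9 - 539.5 = 2.4.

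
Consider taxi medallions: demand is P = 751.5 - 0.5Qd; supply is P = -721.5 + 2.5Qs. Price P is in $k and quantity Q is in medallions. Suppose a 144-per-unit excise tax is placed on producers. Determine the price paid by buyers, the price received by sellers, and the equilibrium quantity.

P_b = 530, P_s = 386, Q = 443

Inverting to quantity form: Qd = 1503 - 2P and Qs = 288.6 + 0.4P.
With a tax of 144 on producers, they supply based on the net price P_s = P_b - 144, so Qs = 231 + 0.4P_b.
Set Qd = Qs: 1503 - 2P_b = 231 + 0.4P_b, so 1272 = 2.4P_b and P_b = 530.
Then P_s = 530 - 144 = 386 and Q = 1503 - 2(530) = 443.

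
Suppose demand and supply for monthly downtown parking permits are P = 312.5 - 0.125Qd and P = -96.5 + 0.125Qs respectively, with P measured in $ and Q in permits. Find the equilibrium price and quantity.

Rewriting in direct form: Qd = 2500 - 8P and Qs = 772 + 8P.
Set Qd = Qs: 2500 - 8P = 772 + 8P, so 1728 = 16P and P* = 108.
Then Q* = 2500 - 8(108) = 1636.

P* = 108, Q* = 1636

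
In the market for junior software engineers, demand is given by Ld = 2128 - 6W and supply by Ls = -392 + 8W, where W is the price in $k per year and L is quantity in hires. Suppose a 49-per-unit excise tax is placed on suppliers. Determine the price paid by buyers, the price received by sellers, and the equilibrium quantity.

W_b = 208, W_s = 159, L = 880

The tax drives a wedge W_b - W_s = 49. Substituting W_s = W_b - 49 into supply: Ls = -784 + 8W_b.
Equate demand and the shifted supply: 2128 - 6W_b = -784 + 8W_b, giving 14W_b = 2912, so W_b = 208.
So W_s = 159 and the quantity traded is L = 2128 - 6(208) = 880.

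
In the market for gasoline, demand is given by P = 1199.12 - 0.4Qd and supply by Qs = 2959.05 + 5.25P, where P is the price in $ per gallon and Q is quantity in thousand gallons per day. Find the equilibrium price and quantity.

In direct form, Qd = 2997.8 - 2.5P.
Equating demand and supply, 2997.8 - 2.5P = 2959.05 + 5.25P gives 7.75P = 38.75, so P* = 5.
Then Q* = 2997.8 - 2.5(5) = 2985.3.

P* = 5, Q* = 2985.3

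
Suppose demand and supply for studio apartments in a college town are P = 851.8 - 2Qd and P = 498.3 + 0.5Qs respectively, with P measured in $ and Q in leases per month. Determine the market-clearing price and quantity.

P* = 569, Q* = 141.4

In direct form, Qd = 425.9 - 0.5P and Qs = -996.6 + 2P.
Equating demand and supply, 425.9 - 0.5P = -996.6 + 2P gives 2.5P = 1422.5, so P* = 569.
From the demand curve, Q* = 425.9 - 0.5(569) = 141.4.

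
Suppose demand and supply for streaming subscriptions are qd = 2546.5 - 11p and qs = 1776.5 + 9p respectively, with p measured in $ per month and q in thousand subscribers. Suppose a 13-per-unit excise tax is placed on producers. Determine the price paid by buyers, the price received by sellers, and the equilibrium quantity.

Producers keep p_s = p_b - 13 per unit, so supply in terms of the buyer price is qs = 1659.5 + 9p_b.
Equate demand and the shifted supply: 2546.5 - 11p_b = 1659.5 + 9p_b, giving 20p_b = 887, so p_b = 44.35.
Then p_s = 44.35 - 13 = 31.35 and q = 2546.5 - 11(44.35) = 2058.65.

p_b = 44.35, p_s = 31.35, q = 2058.65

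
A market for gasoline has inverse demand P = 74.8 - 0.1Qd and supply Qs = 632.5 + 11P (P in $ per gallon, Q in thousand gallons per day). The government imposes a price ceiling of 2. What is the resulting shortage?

Inverting to quantity form: Qd = 748 - 10P.
With P fixed at 2, quantity demanded is 728 and quantity supplied is 654.5.
Shortage = Qd - Qs = 728 - 654.5 = 73.5.

Shortage = 73.5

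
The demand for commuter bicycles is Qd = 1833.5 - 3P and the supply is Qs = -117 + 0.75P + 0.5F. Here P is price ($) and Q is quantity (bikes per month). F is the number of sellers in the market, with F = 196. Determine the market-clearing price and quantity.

With F = 196, supply is Qs = -19 + 0.75P.
At equilibrium Qd = Qs, so 1833.5 - 3P = -19 + 0.75P; collecting terms, 1852.5 = 3.75P and P* = 494.
From the demand curve, Q* = 1833.5 - 3(494) = 351.5.

P* = 494, Q* = 351.5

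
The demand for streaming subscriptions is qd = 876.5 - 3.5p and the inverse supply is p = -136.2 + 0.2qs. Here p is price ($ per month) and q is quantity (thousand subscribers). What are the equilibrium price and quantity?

p* = 23, q* = 796

In direct form, qs = 681 + 5p.
Set qd = qs: 876.5 - 3.5p = 681 + 5p, so 195.5 = 8.5p and p* = 23.
From the demand curve, q* = 876.5 - 3.5(23) = 796.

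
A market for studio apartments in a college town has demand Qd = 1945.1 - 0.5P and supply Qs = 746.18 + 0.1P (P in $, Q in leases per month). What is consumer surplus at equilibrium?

Set Qd = Qs: 1945.1 - 0.5P = 746.18 + 0.1P, so 1198.92 = 0.6P and P* = 1998.2.
From the demand curve, Q* = 1945.1 - 0.5(1998.2) = 946.
Demand choke price (Qd = 0): P = 1945.1/0.5 = 3890.2. Consumer surplus = ½ × (3890.2 - 1998.2) × 946 = 894916.

Consumer surplus = 894916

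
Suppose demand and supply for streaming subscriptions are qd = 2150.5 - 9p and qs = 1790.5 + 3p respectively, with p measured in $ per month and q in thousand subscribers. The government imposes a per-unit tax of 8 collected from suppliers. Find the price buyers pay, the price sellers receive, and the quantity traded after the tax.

Suppliers keep p_s = p_b - 8 per unit, so supply in terms of the buyer price is qs = 1766.5 + 3p_b.
Equate demand and the shifted supply: 2150.5 - 9p_b = 1766.5 + 3p_b, giving 12p_b = 384, so p_b = 32.
Then p_s = 32 - 8 = 24 and q = 2150.5 - 9(32) = 1862.5.

p_b = 32, p_s = 24, q = 1862.5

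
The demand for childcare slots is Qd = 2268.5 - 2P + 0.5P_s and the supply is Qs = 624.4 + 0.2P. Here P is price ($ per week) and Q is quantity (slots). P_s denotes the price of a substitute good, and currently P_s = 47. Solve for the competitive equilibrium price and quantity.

With P_s = 47, demand is Qd = 2292 - 2P.
At equilibrium Qd = Qs, so 2292 - 2P = 624.4 + 0.2P; collecting terms, 1667.6 = 2.2P and P* = 758.
Substitute back: Q* = 2292 - 2(758) = 776.

P* = 758, Q* = 776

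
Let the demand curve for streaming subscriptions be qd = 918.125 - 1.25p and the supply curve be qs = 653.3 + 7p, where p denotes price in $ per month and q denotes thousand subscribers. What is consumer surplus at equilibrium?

The market clears where 918.125 - 1.25p = 653.3 + 7p. Rearranging, 8.25p = 264.825, hence p* = 32.1.
Plugging p* into demand: q* = 918.125 - 1.25(32.1) = 878.
Demand choke price (qd = 0): p = 918.125/1.25 = 734.5. Consumer surplus = ½ × (734.5 - 32.1) × 878 = 308353.6.

Consumer surplus = 308353.6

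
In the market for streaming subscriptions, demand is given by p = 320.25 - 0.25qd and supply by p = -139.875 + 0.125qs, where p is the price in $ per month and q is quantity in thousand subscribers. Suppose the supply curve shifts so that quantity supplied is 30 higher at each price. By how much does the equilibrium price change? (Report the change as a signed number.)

Δp = -2.5

Solving each curve for q: qd = 1281 - 4p and qs = 1119 + 8p.
Set qd = qs: 1281 - 4p = 1119 + 8p, so 162 = 12p and p* = 13.5.
Plugging p* into demand: q* = 1281 - 4(13.5) = 1227.
After the shift, supply is qs = 1149 + 8p.
Re-solving, 12p = 132 gives p = 11 and q = 1237.
Δp = 11 - 13.5 = -2.5.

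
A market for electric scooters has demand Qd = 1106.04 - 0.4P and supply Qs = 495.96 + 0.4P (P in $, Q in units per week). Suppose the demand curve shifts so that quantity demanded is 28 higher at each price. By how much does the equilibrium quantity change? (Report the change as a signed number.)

The market clears where 1106.04 - 0.4P = 495.96 + 0.4P. Rearranging, 0.8P = 610.08, hence P* = 762.6.
From the demand curve, Q* = 1106.04 - 0.4(762.6) = 801.
After the shift, demand is Qd = 1134.04 - 0.4P.
New equilibrium: 638.08 = 0.8P, so P = 797.6 and Q = 815.
ΔQ = 815 - 801 = 14.

ΔQ = 14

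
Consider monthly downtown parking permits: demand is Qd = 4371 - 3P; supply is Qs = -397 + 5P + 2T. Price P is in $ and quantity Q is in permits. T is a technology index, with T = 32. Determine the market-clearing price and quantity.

With T = 32, supply is Qs = -333 + 5P.
Set Qd = Qs: 4371 - 3P = -333 + 5P, so 4704 = 8P and P* = 588.
Substitute back: Q* = 4371 - 3(588) = 2607.

P* = 588, Q* = 2607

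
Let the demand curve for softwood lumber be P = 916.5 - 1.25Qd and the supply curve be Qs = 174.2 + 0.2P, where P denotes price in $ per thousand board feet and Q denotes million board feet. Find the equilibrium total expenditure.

Rewriting in direct form: Qd = 733.2 - 0.8P.
The market clears where 733.2 - 0.8P = 174.2 + 0.2P. Rearranging, P = 559, hence P* = 559.
Then Q* = 733.2 - 0.8(559) = 286.
Total expenditure = P* × Q* = 559 × 286 = 159874.

Total expenditure = 159874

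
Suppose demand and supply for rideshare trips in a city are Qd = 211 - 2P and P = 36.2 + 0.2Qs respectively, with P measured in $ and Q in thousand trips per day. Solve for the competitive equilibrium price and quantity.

P* = 56, Q* = 99

Rewriting in direct form: Qs = -181 + 5P.
At equilibrium Qd = Qs, so 211 - 2P = -181 + 5P; collecting terms, 392 = 7P and P* = 56.
From the demand curve, Q* = 211 - 2(56) = 99.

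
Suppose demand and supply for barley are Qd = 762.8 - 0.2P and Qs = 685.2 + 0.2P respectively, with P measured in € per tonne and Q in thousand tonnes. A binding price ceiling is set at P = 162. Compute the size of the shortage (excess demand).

With P fixed at 162, quantity demanded is 730.4 and quantity supplied is 717.6.
Shortage = Qd - Qs = 730.4 - 717.6 = 12.8.

Shortage = 12.8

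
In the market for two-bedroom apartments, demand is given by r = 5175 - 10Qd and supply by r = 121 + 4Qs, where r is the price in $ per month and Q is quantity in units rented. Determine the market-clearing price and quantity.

Rewriting in direct form: Qd = 517.5 - 0.1r and Qs = -30.25 + 0.25r.
The market clears where 517.5 - 0.1r = -30.25 + 0.25r. Rearranging, 0.35r = 547.75, hence r* = 1565.
Plugging r* into demand: Q* = 517.5 - 0.1(1565) = 361.

r* = 1565, Q* = 361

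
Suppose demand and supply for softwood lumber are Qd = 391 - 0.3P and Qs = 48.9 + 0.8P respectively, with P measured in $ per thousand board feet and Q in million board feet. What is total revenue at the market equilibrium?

Total revenue = 92584.7

Equating demand and supply, 391 - 0.3P = 48.9 + 0.8P gives 1.1P = 342.1, so P* = 311.
From the demand curve, Q* = 391 - 0.3(311) = 297.7.
Total revenue = P* × Q* = 311 × 297.7 = 92584.7.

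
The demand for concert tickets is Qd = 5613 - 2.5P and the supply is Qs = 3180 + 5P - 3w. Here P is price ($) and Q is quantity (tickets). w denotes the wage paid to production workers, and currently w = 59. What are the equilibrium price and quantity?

With w = 59, supply is Qs = 3003 + 5P.
At equilibrium Qd = Qs, so 5613 - 2.5P = 3003 + 5P; collecting terms, 2610 = 7.5P and P* = 348.
Substitute back: Q* = 5613 - 2.5(348) = 4743.

P* = 348, Q* = 4743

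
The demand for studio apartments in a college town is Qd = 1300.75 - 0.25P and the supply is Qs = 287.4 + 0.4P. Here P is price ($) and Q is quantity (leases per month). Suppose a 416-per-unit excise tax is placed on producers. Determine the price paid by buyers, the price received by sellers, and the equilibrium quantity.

With a tax of 416 on producers, they supply based on the net price P_s = P_b - 416, so Qs = 121 + 0.4P_b.
Market clearing requires 1300.75 - 0.25P_b = 121 + 0.4P_b; hence 1179.75 = 0.65P_b and P_b = 1815.
Then P_s = 1815 - 416 = 1399 and Q = 1300.75 - 0.25(1815) = 847.

P_b = 1815, P_s = 1399, Q = 847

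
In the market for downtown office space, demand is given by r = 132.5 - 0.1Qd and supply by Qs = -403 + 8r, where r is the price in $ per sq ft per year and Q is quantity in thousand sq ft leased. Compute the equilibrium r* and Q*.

Rewriting in direct form: Qd = 1325 - 10r.
Equating demand and supply, 1325 - 10r = -403 + 8r gives 18r = 1728, so r* = 96.
Plugging r* into demand: Q* = 1325 - 10(96) = 365.

r* = 96, Q* = 365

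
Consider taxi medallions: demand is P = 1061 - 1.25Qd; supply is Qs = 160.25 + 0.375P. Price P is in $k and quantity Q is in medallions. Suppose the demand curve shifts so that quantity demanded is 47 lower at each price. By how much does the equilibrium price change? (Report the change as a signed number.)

Rewriting in direct form: Qd = 848.8 - 0.8P.
Equating demand and supply, 848.8 - 0.8P = 160.25 + 0.375P gives 1.175P = 688.55, so P* = 586.
Then Q* = 848.8 - 0.8(586) = 380.
After the shift, demand is Qd = 801.8 - 0.8P.
New equilibrium: 641.55 = 1.175P, so P = 546 and Q = 365.
ΔP = 546 - 586 = -40.

ΔP = -40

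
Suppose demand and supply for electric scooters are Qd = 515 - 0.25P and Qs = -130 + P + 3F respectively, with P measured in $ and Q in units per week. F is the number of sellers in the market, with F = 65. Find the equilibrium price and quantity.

P* = 360, Q* = 425

With F = 65, supply is Qs = 65 + P.
At equilibrium Qd = Qs, so 515 - 0.25P = 65 + P; collecting terms, 450 = 1.25P and P* = 360.
Plugging P* into demand: Q* = 515 - 0.25(360) = 425.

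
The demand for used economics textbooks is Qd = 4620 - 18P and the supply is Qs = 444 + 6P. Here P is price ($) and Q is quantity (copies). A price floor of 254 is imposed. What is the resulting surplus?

At P = 254: Qd = 48 and Qs = 1968.
Surplus = Qs - Qd = 1968 - 48 = 1920.

Surplus = 1920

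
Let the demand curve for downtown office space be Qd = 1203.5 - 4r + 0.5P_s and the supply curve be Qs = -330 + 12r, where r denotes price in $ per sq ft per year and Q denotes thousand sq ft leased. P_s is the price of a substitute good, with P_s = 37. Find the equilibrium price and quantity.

With P_s = 37, demand is Qd = 1222 - 4r.
Equating demand and supply, 1222 - 4r = -330 + 12r gives 16r = 1552, so r* = 97.
Then Q* = 1222 - 4(97) = 834.

r* = 97, Q* = 834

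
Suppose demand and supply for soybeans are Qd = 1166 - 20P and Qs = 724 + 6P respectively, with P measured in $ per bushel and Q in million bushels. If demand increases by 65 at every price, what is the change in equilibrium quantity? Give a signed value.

Equating demand and supply, 1166 - 20P = 724 + 6P gives 26P = 442, so P* = 17.
Substitute back: Q* = 1166 - 20(17) = 826.
After the shift, demand is Qd = 1231 - 20P.
Re-solving, 26P = 507 gives P = 19.5 and Q = 841.
ΔQ = 841 - 826 = 15.

ΔQ = 15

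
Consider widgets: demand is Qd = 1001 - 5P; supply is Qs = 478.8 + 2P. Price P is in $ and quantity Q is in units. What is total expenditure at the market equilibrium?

Equating demand and supply, 1001 - 5P = 478.8 + 2P gives 7P = 522.2, so P* = 74.6.
Substitute back: Q* = 1001 - 5(74.6) = 628.
Total expenditure = P* × Q* = 74.6 × 628 = 46848.8.

Total expenditure = 46848.8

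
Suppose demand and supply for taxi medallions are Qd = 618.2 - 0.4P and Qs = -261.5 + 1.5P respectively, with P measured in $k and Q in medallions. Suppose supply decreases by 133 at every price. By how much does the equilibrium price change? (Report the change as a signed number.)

At equilibrium Qd = Qs, so 618.2 - 0.4P = -261.5 + 1.5P; collecting terms, 879.7 = 1.9P and P* = 463.
From the demand curve, Q* = 618.2 - 0.4(463) = 433.
After the shift, supply is Qs = -394.5 + 1.5P.
The new intersection has 1012.7 = 1.9P, i.e. P = 533, Q = 405.
ΔP = 533 - 463 = 70.

ΔP = 70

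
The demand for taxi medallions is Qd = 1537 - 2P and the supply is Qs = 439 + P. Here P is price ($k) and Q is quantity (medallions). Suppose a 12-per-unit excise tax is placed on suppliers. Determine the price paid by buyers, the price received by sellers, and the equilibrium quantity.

With a tax of 12 on suppliers, they supply based on the net price P_s = P_b - 12, so Qs = 427 + P_b.
Market clearing requires 1537 - 2P_b = 427 + P_b; hence 1110 = 3P_b and P_b = 370.
So P_s = 358 and the quantity traded is Q = 1537 - 2(370) = 797.

P_b = 370, P_s = 358, Q = 797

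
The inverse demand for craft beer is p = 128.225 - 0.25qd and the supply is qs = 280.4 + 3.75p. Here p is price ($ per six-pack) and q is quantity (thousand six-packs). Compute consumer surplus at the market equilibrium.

Inverting to quantity form: qd = 512.9 - 4p.
Equating demand and supply, 512.9 - 4p = 280.4 + 3.75p gives 7.75p = 232.5, so p* = 30.
Substitute back: q* = 512.9 - 4(30) = 392.9.
Demand choke price (qd = 0): p = 512.9/4 = 128.225. Consumer surplus = ½ × (128.225 - 30) × 392.9 = 19296.30125.

Consumer surplus = 19296.30125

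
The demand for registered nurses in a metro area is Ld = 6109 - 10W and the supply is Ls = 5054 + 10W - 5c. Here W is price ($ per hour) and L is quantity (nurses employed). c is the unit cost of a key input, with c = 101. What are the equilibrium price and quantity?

With c = 101, supply is Ls = 4549 + 10W.
Set Ld = Ls: 6109 - 10W = 4549 + 10W, so 1560 = 20W and W* = 78.
From the demand curve, L* = 6109 - 10(78) = 5329.

W* = 78, L* = 5329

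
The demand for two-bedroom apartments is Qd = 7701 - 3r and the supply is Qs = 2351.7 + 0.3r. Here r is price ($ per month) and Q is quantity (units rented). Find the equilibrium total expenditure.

Total expenditure = 4600398

Equating demand and supply, 7701 - 3r = 2351.7 + 0.3r gives 3.3r = 5349.3, so r* = 1621.
From the demand curve, Q* = 7701 - 3(1621) = 2838.
Total expenditure = r* × Q* = 1621 × 2838 = 4600398.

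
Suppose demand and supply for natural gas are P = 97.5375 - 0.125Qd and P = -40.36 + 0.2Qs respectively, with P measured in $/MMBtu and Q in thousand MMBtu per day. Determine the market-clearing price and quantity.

In direct form, Qd = 780.3 - 8P and Qs = 201.8 + 5P.
The market clears where 780.3 - 8P = 201.8 + 5P. Rearranging, 13P = 578.5, hence P* = 44.5.
Substitute back: Q* = 780.3 - 8(44.5) = 424.3.

P* = 44.5, Q* = 424.3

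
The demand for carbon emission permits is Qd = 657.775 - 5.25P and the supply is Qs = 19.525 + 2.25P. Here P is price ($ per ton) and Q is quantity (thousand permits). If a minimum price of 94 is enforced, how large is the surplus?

With P fixed at 94, quantity demanded is 164.275 and quantity supplied is 231.025.
Surplus = Qs - Qd = 231.025 - 164.275 = 66.75.

Surplus = 66.75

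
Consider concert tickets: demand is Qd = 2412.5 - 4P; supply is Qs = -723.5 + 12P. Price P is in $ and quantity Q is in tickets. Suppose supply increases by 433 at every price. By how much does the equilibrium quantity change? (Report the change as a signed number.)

ΔQ = 108.25

Equating demand and supply, 2412.5 - 4P = -723.5 + 12P gives 16P = 3136, so P* = 196.
Plugging P* into demand: Q* = 2412.5 - 4(196) = 1628.5.
After the shift, supply is Qs = -290.5 + 12P.
New equilibrium: 2703 = 16P, so P = 168.9375 and Q = 1736.75.
ΔQ = 1736.75 - 1628.5 = 108.25.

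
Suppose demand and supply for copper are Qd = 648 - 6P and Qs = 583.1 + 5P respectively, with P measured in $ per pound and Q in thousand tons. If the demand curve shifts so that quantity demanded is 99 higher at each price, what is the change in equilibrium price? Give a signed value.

ΔP = 9

The market clears where 648 - 6P = 583.1 + 5P. Rearranging, 11P = 64.9, hence P* = 5.9.
From the demand curve, Q* = 648 - 6(5.9) = 612.6.
After the shift, demand is Qd = 747 - 6P.
New equilibrium: 163.9 = 11P, so P = 14.9 and Q = 657.6.
ΔP = 14.9 - 5.9 = 9.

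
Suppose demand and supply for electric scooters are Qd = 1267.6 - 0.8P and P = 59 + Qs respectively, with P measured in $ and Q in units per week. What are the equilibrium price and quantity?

P* = 737, Q* = 678

Inverting to quantity form: Qs = -59 + P.
Set Qd = Qs: 1267.6 - 0.8P = -59 + P, so 1326.6 = 1.8P and P* = 737.
Then Q* = 1267.6 - 0.8(737) = 678.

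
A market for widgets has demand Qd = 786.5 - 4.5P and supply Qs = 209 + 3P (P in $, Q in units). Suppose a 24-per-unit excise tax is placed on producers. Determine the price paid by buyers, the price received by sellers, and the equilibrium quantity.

P_b = 86.6, P_s = 62.6, Q = 396.8

With a tax of 24 on producers, they supply based on the net price P_s = P_b - 24, so Qs = 137 + 3P_b.
Equate demand and the shifted supply: 786.5 - 4.5P_b = 137 + 3P_b, giving 7.5P_b = 649.5, so P_b = 86.6.
So P_s = 62.6 and the quantity traded is Q = 786.5 - 4.5(86.6) = 396.8.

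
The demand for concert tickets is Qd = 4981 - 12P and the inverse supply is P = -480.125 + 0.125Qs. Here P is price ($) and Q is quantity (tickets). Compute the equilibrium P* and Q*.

Solving each curve for Q: Qs = 3841 + 8P.
At equilibrium Qd = Qs, so 4981 - 12P = 3841 + 8P; collecting terms, 1140 = 20P and P* = 57.
Plugging P* into demand: Q* = 4981 - 12(57) = 4297.

P* = 57, Q* = 4297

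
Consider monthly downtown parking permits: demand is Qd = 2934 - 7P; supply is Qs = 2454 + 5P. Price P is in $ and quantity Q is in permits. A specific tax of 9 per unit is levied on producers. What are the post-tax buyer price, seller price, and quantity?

The tax drives a wedge P_b - P_s = 9. Substituting P_s = P_b - 9 into supply: Qs = 2409 + 5P_b.
Equate demand and the shifted supply: 2934 - 7P_b = 2409 + 5P_b, giving 12P_b = 525, so P_b = 43.75.
Then P_s = 43.75 - 9 = 34.75 and Q = 2934 - 7(43.75) = 2627.75.

P_b = 43.75, P_s = 34.75, Q = 2627.75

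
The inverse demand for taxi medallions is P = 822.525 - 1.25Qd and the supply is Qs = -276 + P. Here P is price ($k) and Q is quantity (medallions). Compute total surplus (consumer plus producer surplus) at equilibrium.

Total surplus = 66375.46125

Solving each curve for Q: Qd = 658.02 - 0.8P.
The market clears where 658.02 - 0.8P = -276 + P. Rearranging, 1.8P = 934.02, hence P* = 518.9.
From the demand curve, Q* = 658.02 - 0.8(518.9) = 242.9.
Demand choke price = 822.525; supply choke price = 276. CS = ½(822.525 - 518.9)(242.9) = 36875.25625; PS = ½(518.9 - 276)(242.9) = 29500.205. Total surplus = 66375.46125.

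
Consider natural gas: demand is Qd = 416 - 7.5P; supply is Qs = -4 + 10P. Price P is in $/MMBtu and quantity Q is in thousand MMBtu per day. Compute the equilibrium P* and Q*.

The market clears where 416 - 7.5P = -4 + 10P. Rearranging, 17.5P = 420, hence P* = 24.
Then Q* = 416 - 7.5(24) = 236.

P* = 24, Q* = 236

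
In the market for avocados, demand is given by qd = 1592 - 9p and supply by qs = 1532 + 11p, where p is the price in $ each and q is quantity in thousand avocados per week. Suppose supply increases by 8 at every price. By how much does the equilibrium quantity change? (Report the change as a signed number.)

Δq = 3.6

Equating demand and supply, 1592 - 9p = 1532 + 11p gives 20p = 60, so p* = 3.
Substitute back: q* = 1592 - 9(3) = 1565.
After the shift, supply is qs = 1540 + 11p.
New equilibrium: 52 = 20p, so p = 2.6 and q = 1568.6.
Δq = 1568.6 - 1565 = 3.6.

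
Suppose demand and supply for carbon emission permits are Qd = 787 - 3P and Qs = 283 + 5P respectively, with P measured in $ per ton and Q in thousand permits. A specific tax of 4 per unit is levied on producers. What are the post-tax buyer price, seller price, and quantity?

P_b = 65.5, P_s = 61.5, Q = 590.5

The tax drives a wedge P_b - P_s = 4. Substituting P_s = P_b - 4 into supply: Qs = 263 + 5P_b.
Market clearing requires 787 - 3P_b = 263 + 5P_b; hence 524 = 8P_b and P_b = 65.5.
Then P_s = 65.5 - 4 = 61.5 and Q = 787 - 3(65.5) = 590.5.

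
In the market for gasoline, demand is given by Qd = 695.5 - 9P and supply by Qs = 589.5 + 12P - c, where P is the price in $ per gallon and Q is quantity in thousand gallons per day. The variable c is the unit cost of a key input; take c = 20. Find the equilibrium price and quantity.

With c = 20, supply is Qs = 569.5 + 12P.
Set Qd = Qs: 695.5 - 9P = 569.5 + 12P, so 126 = 21P and P* = 6.
Then Q* = 695.5 - 9(6) = 641.5.

P* = 6, Q* = 641.5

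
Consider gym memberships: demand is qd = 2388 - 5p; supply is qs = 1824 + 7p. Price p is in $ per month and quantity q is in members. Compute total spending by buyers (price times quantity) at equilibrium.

Set qd = qs: 2388 - 5p = 1824 + 7p, so 564 = 12p and p* = 47.
Then q* = 2388 - 5(47) = 2153.
Total spending by buyers = p* × q* = 47 × 2153 = 101191.

Total spending by buyers = 101191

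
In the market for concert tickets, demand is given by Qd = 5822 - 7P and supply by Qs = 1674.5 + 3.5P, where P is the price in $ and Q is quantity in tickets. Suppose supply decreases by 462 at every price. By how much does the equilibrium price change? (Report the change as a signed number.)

ΔP = 44

Equating demand and supply, 5822 - 7P = 1674.5 + 3.5P gives 10.5P = 4147.5, so P* = 395.
Plugging P* into demand: Q* = 5822 - 7(395) = 3057.
After the shift, supply is Qs = 1212.5 + 3.5P.
The new intersection has 4609.5 = 10.5P, i.e. P = 439, Q = 2749.
ΔP = 439 - 395 = 44.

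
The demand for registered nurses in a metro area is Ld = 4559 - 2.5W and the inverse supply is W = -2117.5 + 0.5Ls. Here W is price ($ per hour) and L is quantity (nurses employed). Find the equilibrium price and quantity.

W* = 72, L* = 4379

Inverting to quantity form: Ls = 4235 + 2W.
The market clears where 4559 - 2.5W = 4235 + 2W. Rearranging, 4.5W = 324, hence W* = 72.
Substitute back: L* = 4559 - 2.5(72) = 4379.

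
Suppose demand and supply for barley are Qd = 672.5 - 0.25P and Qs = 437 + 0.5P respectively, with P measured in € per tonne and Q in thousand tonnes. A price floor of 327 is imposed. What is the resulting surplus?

With P fixed at 327, quantity demanded is 590.75 and quantity supplied is 600.5.
Surplus = Qs - Qd = 600.5 - 590.75 = 9.75.

Surplus = 9.75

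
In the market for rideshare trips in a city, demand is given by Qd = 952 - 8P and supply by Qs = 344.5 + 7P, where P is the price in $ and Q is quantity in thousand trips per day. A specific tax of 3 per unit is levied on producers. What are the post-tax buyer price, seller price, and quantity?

P_b = 41.9, P_s = 38.9, Q = 616.8

The tax drives a wedge P_b - P_s = 3. Substituting P_s = P_b - 3 into supply: Qs = 323.5 + 7P_b.
Set Qd = Qs: 952 - 8P_b = 323.5 + 7P_b, so 628.5 = 15P_b and P_b = 41.9.
Then P_s = 41.9 - 3 = 38.9 and Q = 952 - 8(41.9) = 616.8.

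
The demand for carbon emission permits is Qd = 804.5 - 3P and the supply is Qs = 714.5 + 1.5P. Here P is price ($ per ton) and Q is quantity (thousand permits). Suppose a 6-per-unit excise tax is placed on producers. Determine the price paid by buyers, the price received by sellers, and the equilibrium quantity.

Producers keep P_s = P_b - 6 per unit, so supply in terms of the buyer price is Qs = 705.5 + 1.5P_b.
Market clearing requires 804.5 - 3P_b = 705.5 + 1.5P_b; hence 99 = 4.5P_b and P_b = 22.
Then P_s = 22 - 6 = 16 and Q = 804.5 - 3(22) = 738.5.

P_b = 22, P_s = 16, Q = 738.5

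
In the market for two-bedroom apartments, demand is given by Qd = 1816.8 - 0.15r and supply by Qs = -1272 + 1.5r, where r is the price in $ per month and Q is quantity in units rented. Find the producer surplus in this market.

Equating demand and supply, 1816.8 - 0.15r = -1272 + 1.5r gives 1.65r = 3088.8, so r* = 1872.
Plugging r* into demand: Q* = 1816.8 - 0.15(1872) = 1536.
Supply choke price (Qs = 0): r = 848. Producer surplus = ½ × (1872 - 848) × 1536 = 786432.

Producer surplus = 786432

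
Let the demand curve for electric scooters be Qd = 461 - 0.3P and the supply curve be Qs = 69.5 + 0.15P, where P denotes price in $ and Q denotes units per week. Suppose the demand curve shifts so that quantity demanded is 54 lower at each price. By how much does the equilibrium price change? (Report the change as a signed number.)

Equating demand and supply, 461 - 0.3P = 69.5 + 0.15P gives 0.45P = 391.5, so P* = 870.
Substitute back: Q* = 461 - 0.3(870) = 200.
After the shift, demand is Qd = 407 - 0.3P.
Re-solving, 0.45P = 337.5 gives P = 750 and Q = 182.
ΔP = 750 - 870 = -120.

ΔP = -120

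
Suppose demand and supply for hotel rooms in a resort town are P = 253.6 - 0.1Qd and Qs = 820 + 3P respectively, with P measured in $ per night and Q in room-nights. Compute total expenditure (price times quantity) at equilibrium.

Rewriting in direct form: Qd = 2536 - 10P.
At equilibrium Qd = Qs, so 2536 - 10P = 820 + 3P; collecting terms, 1716 = 13P and P* = 132.
Then Q* = 2536 - 10(132) = 1216.
Total expenditure = P* × Q* = 132 × 1216 = 160512.

Total expenditure = 160512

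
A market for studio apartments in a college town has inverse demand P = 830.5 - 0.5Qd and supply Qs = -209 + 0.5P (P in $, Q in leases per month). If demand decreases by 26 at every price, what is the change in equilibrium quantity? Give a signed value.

ΔQ = -5.2

Inverting to quantity form: Qd = 1661 - 2P.
The market clears where 1661 - 2P = -209 + 0.5P. Rearranging, 2.5P = 1870, hence P* = 748.
From the demand curve, Q* = 1661 - 2(748) = 165.
After the shift, demand is Qd = 1635 - 2P.
The new intersection has 1844 = 2.5P, i.e. P = 737.6, Q = 159.8.
ΔQ = 159.8 - 165 = -5.2.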